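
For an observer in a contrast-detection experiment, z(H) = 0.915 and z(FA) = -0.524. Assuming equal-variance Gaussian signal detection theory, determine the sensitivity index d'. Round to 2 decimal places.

d' = z(H) − z(FA) = 0.915 − (-0.524) = 1.439

d' = 1.44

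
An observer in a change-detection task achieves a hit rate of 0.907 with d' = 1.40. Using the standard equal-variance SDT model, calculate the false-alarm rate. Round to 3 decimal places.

false-alarm rate = 0.469

z(hit rate) = z(0.907) = 1.3225
z(FA) = z(H) − d' = 1.3225 − 1.40 = -0.0775
false-alarm rate = Φ(-0.0775) = 0.4691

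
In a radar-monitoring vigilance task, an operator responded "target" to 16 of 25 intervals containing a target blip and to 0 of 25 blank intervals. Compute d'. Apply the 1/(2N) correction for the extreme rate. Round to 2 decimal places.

The false-alarm rate is 0/25 = 0, so apply the 1/(2N) correction: FA → 1/(2·25) = 0.02000.
z(H) = z(0.64000) = 0.358
z(FA) = z(0.02000) = -2.054
d' = 0.358 − (-2.054) = 2.412

d' = 2.41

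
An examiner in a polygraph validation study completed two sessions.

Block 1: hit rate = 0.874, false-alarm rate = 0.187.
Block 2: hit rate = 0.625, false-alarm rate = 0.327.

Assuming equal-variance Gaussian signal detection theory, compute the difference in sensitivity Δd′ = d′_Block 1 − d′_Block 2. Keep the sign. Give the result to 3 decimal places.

Block 1: z(0.874) = 1.1455, z(0.187) = -0.8890, d' = 2.0345
Block 2: z(0.625) = 0.3186, z(0.327) = -0.4482, d' = 0.7668
Δd' = d'_Block 1 − d'_Block 2 = 2.0345 − 0.7668 = 1.2677
Block 1 has the higher sensitivity.

Δd′ = 1.268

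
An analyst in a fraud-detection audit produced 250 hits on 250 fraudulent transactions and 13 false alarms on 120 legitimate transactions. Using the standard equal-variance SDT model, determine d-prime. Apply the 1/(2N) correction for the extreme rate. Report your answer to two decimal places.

The hit rate is 250/250 = 1, so apply the 1/(2N) correction: H → 1 − 1/(2·250) = 0.99800.
z(H) = z(0.99800) = 2.878
z(FA) = z(0.10833) = -1.235
d' = 2.878 − (-1.235) = 4.113

d-prime = 4.11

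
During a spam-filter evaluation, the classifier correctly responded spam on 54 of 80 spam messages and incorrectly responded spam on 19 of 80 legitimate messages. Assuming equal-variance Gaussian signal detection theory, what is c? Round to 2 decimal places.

c = 0.13

H = 54/80 = 0.6750
FA = 19/80 = 0.2375
Φ⁻¹(H) = Φ⁻¹(0.6750) = 0.454
Φ⁻¹(FA) = Φ⁻¹(0.2375) = -0.714
c = −½·[z(H) + z(FA)] = −0.5 × (0.454 + (-0.714)) = 0.130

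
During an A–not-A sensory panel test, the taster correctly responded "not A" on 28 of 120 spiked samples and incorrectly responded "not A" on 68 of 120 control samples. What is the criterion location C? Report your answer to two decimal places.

H = 28/120 = 0.2333
FA = 68/120 = 0.5667
z(0.2333) = -0.728, z(0.5667) = 0.168
c = −½·[z(H) + z(FA)] = −0.5 × (-0.728 + 0.168) = 0.280

C = 0.28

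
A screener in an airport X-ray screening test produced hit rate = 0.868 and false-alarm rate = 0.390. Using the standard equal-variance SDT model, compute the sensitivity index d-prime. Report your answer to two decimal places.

d-prime = 1.40

z(0.868) = 1.1170, z(0.390) = -0.2793
d' = z(H) − z(FA) = 1.1170 − (-0.2793) = 1.3963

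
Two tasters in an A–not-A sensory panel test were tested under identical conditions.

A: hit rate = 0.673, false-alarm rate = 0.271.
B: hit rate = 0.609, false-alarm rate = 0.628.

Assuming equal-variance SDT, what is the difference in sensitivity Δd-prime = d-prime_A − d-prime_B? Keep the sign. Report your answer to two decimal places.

A: z(0.673) = 0.448, z(0.271) = -0.610, d' = 1.058
B: z(0.609) = 0.277, z(0.628) = 0.327, d' = -0.050
Δd' = d'_A − d'_B = 1.058 − (-0.050) = 1.108
A has the higher sensitivity.

Δd-prime = 1.11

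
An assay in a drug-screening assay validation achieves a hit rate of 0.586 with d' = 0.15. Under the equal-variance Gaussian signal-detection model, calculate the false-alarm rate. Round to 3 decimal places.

z(hit rate) = z(0.586) = 0.2173
z(FA) = z(H) − d' = 0.2173 − 0.15 = 0.0673
false-alarm rate = Φ(0.0673) = 0.5268

false-alarm rate = 0.527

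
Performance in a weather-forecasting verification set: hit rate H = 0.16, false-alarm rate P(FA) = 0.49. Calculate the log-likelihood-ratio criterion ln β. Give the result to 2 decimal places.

ln β = -0.49

z(H) = -0.994
z(FA) = -0.025
ln β = −½·[z(H)² − z(FA)²] = −0.5 × (0.988 − 0.001) = -0.4935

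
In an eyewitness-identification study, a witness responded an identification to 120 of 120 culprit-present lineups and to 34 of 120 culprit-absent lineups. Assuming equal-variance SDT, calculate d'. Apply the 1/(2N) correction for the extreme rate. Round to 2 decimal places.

d' = 3.21

The hit rate is 120/120 = 1, so apply the 1/(2N) correction: H → 1 − 1/(2·120) = 0.99583.
z(H) = z(0.99583) = 2.638
z(FA) = z(0.28333) = -0.573
d' = 2.638 − (-0.573) = 3.211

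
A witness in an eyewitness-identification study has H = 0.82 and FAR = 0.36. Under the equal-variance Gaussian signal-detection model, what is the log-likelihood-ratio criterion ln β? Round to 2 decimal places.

z(H) = z(0.82) = 0.915
z(FA) = z(0.36) = -0.358
ln β = −½·[z(H)² − z(FA)²] = −0.5 × (0.837 − 0.128) = -0.3545

ln β = -0.35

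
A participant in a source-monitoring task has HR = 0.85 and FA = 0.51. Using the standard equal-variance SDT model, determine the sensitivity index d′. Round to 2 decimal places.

Φ⁻¹(H) = 1.036
Φ⁻¹(FA) = 0.025
d' = z(H) − z(FA) = 1.036 − 0.025 = 1.011

d′ = 1.01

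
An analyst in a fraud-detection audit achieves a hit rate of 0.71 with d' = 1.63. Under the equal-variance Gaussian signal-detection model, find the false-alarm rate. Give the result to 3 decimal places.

false-alarm rate = 0.141

z(hit rate) = z(0.71) = 0.5534
z(FA) = z(H) − d' = 0.5534 − 1.63 = -1.0766
false-alarm rate = Φ(-1.0766) = 0.1408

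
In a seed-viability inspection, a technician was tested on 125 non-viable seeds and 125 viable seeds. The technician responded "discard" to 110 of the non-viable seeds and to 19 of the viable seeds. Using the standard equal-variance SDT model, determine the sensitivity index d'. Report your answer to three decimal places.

d' = 2.203

H = 110/125 = 0.8800
FA = 19/125 = 0.1520
z(H) = z(0.8800) = 1.1750
z(FA) = z(0.1520) = -1.0279
d' = z(H) − z(FA) = 1.1750 − (-1.0279) = 2.2029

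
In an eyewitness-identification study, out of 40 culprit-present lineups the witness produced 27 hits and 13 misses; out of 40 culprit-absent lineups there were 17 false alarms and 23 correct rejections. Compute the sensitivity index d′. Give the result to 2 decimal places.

d′ = 0.64

H = 27/40 = 0.6750
FA = 17/40 = 0.4250
Φ⁻¹(H) = Φ⁻¹(0.6750) = 0.4538
Φ⁻¹(FA) = Φ⁻¹(0.4250) = -0.1891
d' = z(H) − z(FA) = 0.4538 − (-0.1891) = 0.6429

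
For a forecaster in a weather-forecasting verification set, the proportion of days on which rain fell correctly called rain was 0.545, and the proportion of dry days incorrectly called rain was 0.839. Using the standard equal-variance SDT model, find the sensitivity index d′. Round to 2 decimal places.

d′ = -0.88

Φ⁻¹(H) = 0.1130
Φ⁻¹(FA) = 0.9904
d' = z(H) − z(FA) = 0.1130 − 0.9904 = -0.8774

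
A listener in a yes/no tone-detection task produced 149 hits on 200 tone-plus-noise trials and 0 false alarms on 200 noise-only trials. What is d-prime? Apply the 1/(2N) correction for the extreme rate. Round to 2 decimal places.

d-prime = 3.47

The false-alarm rate is 0/200 = 0, so apply the 1/(2N) correction: FA → 1/(2·200) = 0.00250.
z(H) = z(0.74500) = 0.659
z(FA) = z(0.00250) = -2.807
d' = 0.659 − (-2.807) = 3.466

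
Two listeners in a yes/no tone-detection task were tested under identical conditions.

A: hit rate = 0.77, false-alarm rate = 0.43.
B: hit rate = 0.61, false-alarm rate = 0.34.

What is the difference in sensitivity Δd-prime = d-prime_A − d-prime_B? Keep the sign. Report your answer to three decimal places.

Δd-prime = 0.223

A: z(0.77) = 0.7388, z(0.43) = -0.1764, d' = 0.9152
B: z(0.61) = 0.2793, z(0.34) = -0.4125, d' = 0.6918
Δd' = d'_A − d'_B = 0.9152 − 0.6918 = 0.2234
A has the higher sensitivity.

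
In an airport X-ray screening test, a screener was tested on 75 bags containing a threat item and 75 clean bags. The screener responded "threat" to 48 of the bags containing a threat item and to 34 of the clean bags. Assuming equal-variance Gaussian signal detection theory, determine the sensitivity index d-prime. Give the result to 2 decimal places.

d-prime = 0.48

H = 48/75 = 0.6400
FA = 34/75 = 0.4533
z(H) = z(0.6400) = 0.3585
z(FA) = z(0.4533) = -0.1173
d' = z(H) − z(FA) = 0.3585 − (-0.1173) = 0.4758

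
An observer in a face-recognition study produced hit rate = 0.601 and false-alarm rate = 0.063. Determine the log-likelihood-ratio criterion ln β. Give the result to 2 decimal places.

ln β = 1.14

z(H) = 0.256
z(FA) = -1.530
ln β = −½·[z(H)² − z(FA)²] = −0.5 × (0.066 − 2.341) = 1.1375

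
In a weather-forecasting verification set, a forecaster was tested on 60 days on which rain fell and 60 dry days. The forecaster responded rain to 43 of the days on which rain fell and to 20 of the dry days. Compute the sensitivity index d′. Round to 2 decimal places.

d′ = 1.00

H = 43/60 = 0.7167
FA = 20/60 = 0.3333
z(H) = z(0.7167) = 0.573
z(FA) = z(0.3333) = -0.431
d' = z(H) − z(FA) = 0.573 − (-0.431) = 1.004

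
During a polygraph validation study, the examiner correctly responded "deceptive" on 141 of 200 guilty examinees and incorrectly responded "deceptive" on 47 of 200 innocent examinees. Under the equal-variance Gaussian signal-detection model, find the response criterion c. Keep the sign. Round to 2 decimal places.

c = 0.09

H = 141/200 = 0.7050
FA = 47/200 = 0.2350
z(H) = 0.5388
z(FA) = -0.7225
c = −½·[z(H) + z(FA)] = −0.5 × (0.5388 + (-0.7225)) = 0.09185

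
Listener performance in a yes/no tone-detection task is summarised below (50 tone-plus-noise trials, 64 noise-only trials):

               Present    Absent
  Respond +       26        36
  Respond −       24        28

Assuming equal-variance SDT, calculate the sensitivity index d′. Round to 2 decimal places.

d′ = -0.11

H = 26/50 = 0.5200
FA = 36/64 = 0.5625
z(H) = 0.050
z(FA) = 0.157
d' = z(H) − z(FA) = 0.050 − 0.157 = -0.107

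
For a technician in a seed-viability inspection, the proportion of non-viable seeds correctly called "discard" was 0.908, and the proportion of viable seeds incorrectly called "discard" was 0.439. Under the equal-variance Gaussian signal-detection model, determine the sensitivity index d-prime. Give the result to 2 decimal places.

z(H) = 1.329
z(FA) = -0.154
d' = z(H) − z(FA) = 1.329 − (-0.154) = 1.483

d-prime = 1.48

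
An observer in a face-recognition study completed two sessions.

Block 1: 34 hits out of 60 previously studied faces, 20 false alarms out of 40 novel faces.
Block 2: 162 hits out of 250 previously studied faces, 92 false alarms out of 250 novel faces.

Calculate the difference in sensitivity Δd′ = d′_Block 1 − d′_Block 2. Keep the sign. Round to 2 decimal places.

Δd′ = -0.55

Block 1: z(0.5667) = 0.168, z(0.5000) = 0.000, d' = 0.168
Block 2: z(0.6480) = 0.380, z(0.3680) = -0.337, d' = 0.717
Δd' = d'_Block 1 − d'_Block 2 = 0.168 − 0.717 = -0.549
Block 2 has the higher sensitivity.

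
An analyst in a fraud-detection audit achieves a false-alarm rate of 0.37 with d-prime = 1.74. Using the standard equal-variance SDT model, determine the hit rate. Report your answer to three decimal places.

z(false-alarm rate) = z(0.37) = -0.3319
z(H) = z(FA) + d' = -0.3319 + 1.74 = 1.4081
hit rate = Φ(1.4081) = 0.9204

hit rate = 0.920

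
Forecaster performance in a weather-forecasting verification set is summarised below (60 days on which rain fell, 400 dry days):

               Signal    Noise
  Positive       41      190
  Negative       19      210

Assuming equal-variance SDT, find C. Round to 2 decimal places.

H = 41/60 = 0.6833
FA = 190/400 = 0.4750
z(H) = z(0.6833) = 0.477
z(FA) = z(0.4750) = -0.063
c = −½·[z(H) + z(FA)] = −0.5 × (0.477 + (-0.063)) = -0.207

C = -0.21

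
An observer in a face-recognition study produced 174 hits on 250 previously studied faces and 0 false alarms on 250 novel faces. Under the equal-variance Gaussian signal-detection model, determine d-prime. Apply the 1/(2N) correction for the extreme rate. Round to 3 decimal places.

d-prime = 3.391

The false-alarm rate is 0/250 = 0, so apply the 1/(2N) correction: FA → 1/(2·250) = 0.00200.
z(H) = z(0.69600) = 0.5129
z(FA) = z(0.00200) = -2.8782
d' = 0.5129 − (-2.8782) = 3.3911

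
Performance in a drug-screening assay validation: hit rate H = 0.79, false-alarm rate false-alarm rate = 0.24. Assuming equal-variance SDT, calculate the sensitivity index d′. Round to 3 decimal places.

z(H) = 0.8064
z(FA) = -0.7063
d' = z(H) − z(FA) = 0.8064 − (-0.7063) = 1.5127

d′ = 1.513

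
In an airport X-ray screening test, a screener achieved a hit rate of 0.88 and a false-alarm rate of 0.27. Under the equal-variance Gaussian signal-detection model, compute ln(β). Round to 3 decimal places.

z(H) = 1.1750
z(FA) = -0.6128
ln β = −½·[z(H)² − z(FA)²] = −0.5 × (1.3806 − 0.3755) = -0.50255

ln β = -0.503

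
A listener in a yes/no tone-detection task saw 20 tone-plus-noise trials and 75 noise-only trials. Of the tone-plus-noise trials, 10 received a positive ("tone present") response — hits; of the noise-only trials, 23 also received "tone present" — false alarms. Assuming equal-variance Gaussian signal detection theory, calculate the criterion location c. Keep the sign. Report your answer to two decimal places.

c = 0.25

H = 10/20 = 0.5000
FA = 23/75 = 0.3067
z(H) = z(0.5000) = 0.0000
z(FA) = z(0.3067) = -0.5052
c = −½·[z(H) + z(FA)] = −0.5 × (0.0000 + (-0.5052)) = 0.2526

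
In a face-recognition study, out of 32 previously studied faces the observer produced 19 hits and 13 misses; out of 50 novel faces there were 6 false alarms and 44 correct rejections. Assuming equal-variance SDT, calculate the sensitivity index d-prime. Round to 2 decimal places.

H = 19/32 = 0.5938
FA = 6/50 = 0.1200
Φ⁻¹(0.5938) = 0.237, Φ⁻¹(0.1200) = -1.175
d' = z(H) − z(FA) = 0.237 − (-1.175) = 1.412

d-prime = 1.41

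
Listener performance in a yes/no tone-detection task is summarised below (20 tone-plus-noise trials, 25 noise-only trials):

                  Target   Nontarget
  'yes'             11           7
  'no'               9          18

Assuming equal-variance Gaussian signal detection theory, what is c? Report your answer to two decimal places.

H = 11/20 = 0.5500
FA = 7/25 = 0.2800
z(H) = 0.126
z(FA) = -0.583
c = −½·[z(H) + z(FA)] = −0.5 × (0.126 + (-0.583)) = 0.2285

c = 0.23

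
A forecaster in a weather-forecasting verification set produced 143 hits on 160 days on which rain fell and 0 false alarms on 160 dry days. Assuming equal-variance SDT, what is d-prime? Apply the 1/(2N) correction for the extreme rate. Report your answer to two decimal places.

The false-alarm rate is 0/160 = 0, so apply the 1/(2N) correction: FA → 1/(2·160) = 0.00313.
z(H) = z(0.89375) = 1.247
z(FA) = z(0.00313) = -2.734
d' = 1.247 − (-2.734) = 3.981

d-prime = 3.98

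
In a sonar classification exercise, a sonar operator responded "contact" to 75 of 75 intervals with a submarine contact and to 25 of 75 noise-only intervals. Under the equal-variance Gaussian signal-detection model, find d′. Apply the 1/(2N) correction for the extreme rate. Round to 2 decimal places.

The hit rate is 75/75 = 1, so apply the 1/(2N) correction: H → 1 − 1/(2·75) = 0.99333.
z(H) = z(0.99333) = 2.475
z(FA) = z(0.33333) = -0.431
d' = 2.475 − (-0.431) = 2.906

d′ = 2.91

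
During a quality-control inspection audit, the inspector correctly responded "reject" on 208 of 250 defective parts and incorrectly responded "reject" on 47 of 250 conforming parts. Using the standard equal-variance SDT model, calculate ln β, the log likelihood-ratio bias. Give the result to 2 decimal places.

ln β = -0.07

H = 208/250 = 0.8320
FA = 47/250 = 0.1880
z(0.8320) = 0.962, z(0.1880) = -0.885
ln β = −½·[z(H)² − z(FA)²] = −0.5 × (0.925 − 0.783) = -0.071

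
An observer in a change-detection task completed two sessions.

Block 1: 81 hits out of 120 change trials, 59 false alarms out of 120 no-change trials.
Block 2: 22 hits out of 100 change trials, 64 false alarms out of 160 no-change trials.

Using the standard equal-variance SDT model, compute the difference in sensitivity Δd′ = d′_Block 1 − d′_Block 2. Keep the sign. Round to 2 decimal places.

Block 1: z(0.6750) = 0.454, z(0.4917) = -0.021, d' = 0.475
Block 2: z(0.2200) = -0.772, z(0.4000) = -0.253, d' = -0.519
Δd' = d'_Block 1 − d'_Block 2 = 0.475 − (-0.519) = 0.994
Block 1 has the higher sensitivity.

Δd′ = 0.99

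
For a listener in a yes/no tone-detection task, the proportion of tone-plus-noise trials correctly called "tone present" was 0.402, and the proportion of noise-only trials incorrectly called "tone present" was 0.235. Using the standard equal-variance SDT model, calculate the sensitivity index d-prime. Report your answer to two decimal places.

d-prime = 0.47

z(H) = z(0.402) = -0.248
z(FA) = z(0.235) = -0.722
d' = z(H) − z(FA) = -0.248 − (-0.722) = 0.474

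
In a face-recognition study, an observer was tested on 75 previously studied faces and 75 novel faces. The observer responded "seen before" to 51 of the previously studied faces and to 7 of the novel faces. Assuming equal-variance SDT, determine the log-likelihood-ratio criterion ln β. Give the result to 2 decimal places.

H = 51/75 = 0.6800
FA = 7/75 = 0.0933
Φ⁻¹(H) = Φ⁻¹(0.6800) = 0.468
Φ⁻¹(FA) = Φ⁻¹(0.0933) = -1.321
ln β = −½·[z(H)² − z(FA)²] = −0.5 × (0.219 − 1.745) = 0.763

ln β = 0.76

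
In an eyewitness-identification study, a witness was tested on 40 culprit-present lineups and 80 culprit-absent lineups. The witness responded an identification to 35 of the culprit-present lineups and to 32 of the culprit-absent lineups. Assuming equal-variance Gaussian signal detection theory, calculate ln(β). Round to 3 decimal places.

ln β = -0.630

H = 35/40 = 0.8750
FA = 32/80 = 0.4000
z(0.8750) = 1.1503, z(0.4000) = -0.2533
ln β = −½·[z(H)² − z(FA)²] = −0.5 × (1.3232 − 0.0642) = -0.6295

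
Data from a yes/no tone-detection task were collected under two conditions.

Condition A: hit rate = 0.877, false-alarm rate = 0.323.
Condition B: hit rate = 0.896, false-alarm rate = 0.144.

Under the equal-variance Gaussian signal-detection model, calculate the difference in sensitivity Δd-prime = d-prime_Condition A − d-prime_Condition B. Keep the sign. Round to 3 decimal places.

Condition A: z(0.877) = 1.1601, z(0.323) = -0.4593, d' = 1.6194
Condition B: z(0.896) = 1.2591, z(0.144) = -1.0625, d' = 2.3216
Δd' = d'_Condition A − d'_Condition B = 1.6194 − 2.3216 = -0.7022
Condition B has the higher sensitivity.

Δd-prime = -0.702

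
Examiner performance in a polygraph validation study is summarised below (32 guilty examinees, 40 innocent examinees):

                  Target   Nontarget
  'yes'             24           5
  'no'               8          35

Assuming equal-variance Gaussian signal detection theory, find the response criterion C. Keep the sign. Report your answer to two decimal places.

C = 0.24

H = 24/32 = 0.7500
FA = 5/40 = 0.1250
z(H) = 0.674
z(FA) = -1.150
c = −½·[z(H) + z(FA)] = −0.5 × (0.674 + (-1.150)) = 0.238
c > 0: the examiner has a conservative response bias.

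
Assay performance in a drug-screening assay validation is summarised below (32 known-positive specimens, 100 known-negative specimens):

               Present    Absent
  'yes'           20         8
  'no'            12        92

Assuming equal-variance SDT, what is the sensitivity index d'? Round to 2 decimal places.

d' = 1.72

H = 20/32 = 0.6250
FA = 8/100 = 0.0800
z(0.6250) = 0.319, z(0.0800) = -1.405
d' = z(H) − z(FA) = 0.319 − (-1.405) = 1.724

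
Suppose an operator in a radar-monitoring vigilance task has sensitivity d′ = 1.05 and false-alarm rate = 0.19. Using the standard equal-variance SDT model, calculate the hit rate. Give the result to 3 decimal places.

z(false-alarm rate) = z(0.19) = -0.8779
z(H) = z(FA) + d' = -0.8779 + 1.05 = 0.1721
hit rate = Φ(0.1721) = 0.5683

hit rate = 0.568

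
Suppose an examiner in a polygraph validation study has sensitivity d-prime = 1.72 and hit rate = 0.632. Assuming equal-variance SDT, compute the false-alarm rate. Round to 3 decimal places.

z(hit rate) = z(0.632) = 0.3372
z(FA) = z(H) − d' = 0.3372 − 1.72 = -1.3828
false-alarm rate = Φ(-1.3828) = 0.0834

false-alarm rate = 0.083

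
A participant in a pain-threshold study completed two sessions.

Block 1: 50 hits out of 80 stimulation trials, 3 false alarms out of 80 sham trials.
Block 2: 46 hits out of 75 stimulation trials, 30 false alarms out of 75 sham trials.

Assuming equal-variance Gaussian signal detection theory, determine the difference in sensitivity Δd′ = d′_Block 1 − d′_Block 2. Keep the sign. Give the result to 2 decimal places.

Block 1: z(0.6250) = 0.319, z(0.0375) = -1.780, d' = 2.099
Block 2: z(0.6133) = 0.288, z(0.4000) = -0.253, d' = 0.541
Δd' = d'_Block 1 − d'_Block 2 = 2.099 − 0.541 = 1.558
Block 1 has the higher sensitivity.

Δd′ = 1.56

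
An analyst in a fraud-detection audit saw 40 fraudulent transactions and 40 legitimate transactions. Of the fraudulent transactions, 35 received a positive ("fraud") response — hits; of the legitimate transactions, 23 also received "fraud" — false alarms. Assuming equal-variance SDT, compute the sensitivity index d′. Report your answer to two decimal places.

d′ = 0.96

H = 35/40 = 0.8750
FA = 23/40 = 0.5750
z(0.8750) = 1.150, z(0.5750) = 0.189
d' = z(H) − z(FA) = 1.150 − 0.189 = 0.961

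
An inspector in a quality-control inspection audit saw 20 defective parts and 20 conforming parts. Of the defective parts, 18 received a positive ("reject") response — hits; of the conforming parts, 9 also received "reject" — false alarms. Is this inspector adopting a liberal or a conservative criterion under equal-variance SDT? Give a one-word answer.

z(H) = 1.282, z(FA) = -0.126
c = −½·(z(H) + z(FA)) = -0.578
c < 0 → liberal criterion (biased toward responding “yes”).

liberal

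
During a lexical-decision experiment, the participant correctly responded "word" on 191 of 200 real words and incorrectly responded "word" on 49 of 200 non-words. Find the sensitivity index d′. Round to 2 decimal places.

d′ = 2.39

H = 191/200 = 0.9550
FA = 49/200 = 0.2450
Φ⁻¹(H) = Φ⁻¹(0.9550) = 1.695
Φ⁻¹(FA) = Φ⁻¹(0.2450) = -0.690
d' = z(H) − z(FA) = 1.695 − (-0.690) = 2.385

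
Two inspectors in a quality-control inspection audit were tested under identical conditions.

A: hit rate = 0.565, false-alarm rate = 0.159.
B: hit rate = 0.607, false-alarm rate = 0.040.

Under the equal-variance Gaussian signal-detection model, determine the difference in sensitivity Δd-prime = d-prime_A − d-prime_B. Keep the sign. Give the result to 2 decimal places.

A: z(0.565) = 0.164, z(0.159) = -0.999, d' = 1.163
B: z(0.607) = 0.272, z(0.040) = -1.751, d' = 2.023
Δd' = d'_A − d'_B = 1.163 − 2.023 = -0.860
B has the higher sensitivity.

Δd-prime = -0.86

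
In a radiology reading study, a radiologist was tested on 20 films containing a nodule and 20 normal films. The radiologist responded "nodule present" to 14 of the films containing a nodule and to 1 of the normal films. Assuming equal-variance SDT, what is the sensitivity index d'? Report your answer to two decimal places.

d' = 2.17

H = 14/20 = 0.7000
FA = 1/20 = 0.0500
z(H) = z(0.7000) = 0.5244
z(FA) = z(0.0500) = -1.6449
d' = z(H) − z(FA) = 0.5244 − (-1.6449) = 2.1693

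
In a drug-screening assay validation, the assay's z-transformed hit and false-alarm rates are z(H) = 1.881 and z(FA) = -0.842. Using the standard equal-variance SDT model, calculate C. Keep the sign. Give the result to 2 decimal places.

C = -0.52

c = −½·[z(H) + z(FA)] = −½·(1.881 + (-0.842)) = -0.5195
c < 0: the assay has a liberal response bias.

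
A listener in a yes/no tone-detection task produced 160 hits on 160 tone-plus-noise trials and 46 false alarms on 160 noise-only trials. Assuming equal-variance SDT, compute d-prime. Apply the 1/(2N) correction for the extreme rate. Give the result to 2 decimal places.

The hit rate is 160/160 = 1, so apply the 1/(2N) correction: H → 1 − 1/(2·160) = 0.99687.
z(H) = z(0.99687) = 2.734
z(FA) = z(0.28750) = -0.561
d' = 2.734 − (-0.561) = 3.295

d-prime = 3.30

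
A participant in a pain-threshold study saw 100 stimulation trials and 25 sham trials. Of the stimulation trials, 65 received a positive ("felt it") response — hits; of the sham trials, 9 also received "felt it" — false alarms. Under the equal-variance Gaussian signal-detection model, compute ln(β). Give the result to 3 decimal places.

ln β = -0.010

H = 65/100 = 0.6500
FA = 9/25 = 0.3600
z(H) = 0.3853
z(FA) = -0.3585
ln β = −½·[z(H)² − z(FA)²] = −0.5 × (0.1485 − 0.1285) = -0.0100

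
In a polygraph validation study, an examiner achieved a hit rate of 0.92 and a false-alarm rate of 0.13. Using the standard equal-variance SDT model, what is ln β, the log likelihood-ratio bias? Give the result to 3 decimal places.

Φ⁻¹(H) = 1.4051
Φ⁻¹(FA) = -1.1264
ln β = −½·[z(H)² − z(FA)²] = −0.5 × (1.9743 − 1.2688) = -0.35275

ln β = -0.353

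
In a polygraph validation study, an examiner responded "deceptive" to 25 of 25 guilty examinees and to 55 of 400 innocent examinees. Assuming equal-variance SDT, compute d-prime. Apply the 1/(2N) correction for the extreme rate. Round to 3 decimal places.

d-prime = 3.145

The hit rate is 25/25 = 1, so apply the 1/(2N) correction: H → 1 − 1/(2·25) = 0.98000.
z(H) = z(0.98000) = 2.0537
z(FA) = z(0.13750) = -1.0916
d' = 2.0537 − (-1.0916) = 3.1453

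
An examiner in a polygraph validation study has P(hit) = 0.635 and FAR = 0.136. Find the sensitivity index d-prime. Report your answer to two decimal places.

z(0.635) = 0.3451, z(0.136) = -1.0985
d' = z(H) − z(FA) = 0.3451 − (-1.0985) = 1.4436

d-prime = 1.44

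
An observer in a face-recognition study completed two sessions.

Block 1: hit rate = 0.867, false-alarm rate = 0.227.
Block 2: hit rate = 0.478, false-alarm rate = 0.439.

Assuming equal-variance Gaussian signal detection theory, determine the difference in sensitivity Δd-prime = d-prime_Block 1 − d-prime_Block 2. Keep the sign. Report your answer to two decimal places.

Δd-prime = 1.76

Block 1: z(0.867) = 1.112, z(0.227) = -0.749, d' = 1.861
Block 2: z(0.478) = -0.055, z(0.439) = -0.154, d' = 0.099
Δd' = d'_Block 1 − d'_Block 2 = 1.861 − 0.099 = 1.762
Block 1 has the higher sensitivity.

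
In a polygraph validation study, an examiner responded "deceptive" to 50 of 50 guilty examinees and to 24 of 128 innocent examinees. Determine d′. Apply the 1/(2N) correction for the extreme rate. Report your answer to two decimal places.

d′ = 3.21

The hit rate is 50/50 = 1, so apply the 1/(2N) correction: H → 1 − 1/(2·50) = 0.99000.
z(H) = z(0.99000) = 2.326
z(FA) = z(0.18750) = -0.887
d' = 2.326 − (-0.887) = 3.213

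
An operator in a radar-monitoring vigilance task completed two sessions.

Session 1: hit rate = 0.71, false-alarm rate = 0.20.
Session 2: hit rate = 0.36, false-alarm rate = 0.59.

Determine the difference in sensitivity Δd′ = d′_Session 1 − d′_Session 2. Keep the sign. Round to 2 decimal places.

Δd′ = 1.98

Session 1: z(0.71) = 0.553, z(0.20) = -0.842, d' = 1.395
Session 2: z(0.36) = -0.358, z(0.59) = 0.228, d' = -0.586
Δd' = d'_Session 1 − d'_Session 2 = 1.395 − (-0.586) = 1.981
Session 1 has the higher sensitivity.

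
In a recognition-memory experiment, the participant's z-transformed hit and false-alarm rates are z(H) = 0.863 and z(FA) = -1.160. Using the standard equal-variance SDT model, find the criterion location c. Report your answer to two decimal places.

c = −½·[z(H) + z(FA)] = −½·(0.863 + (-1.160)) = 0.1485

c = 0.15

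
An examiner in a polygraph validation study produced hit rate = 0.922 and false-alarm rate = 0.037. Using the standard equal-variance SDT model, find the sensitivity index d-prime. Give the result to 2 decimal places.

d-prime = 3.21

z(H) = z(0.922) = 1.4187
z(FA) = z(0.037) = -1.7866
d' = z(H) − z(FA) = 1.4187 − (-1.7866) = 3.2053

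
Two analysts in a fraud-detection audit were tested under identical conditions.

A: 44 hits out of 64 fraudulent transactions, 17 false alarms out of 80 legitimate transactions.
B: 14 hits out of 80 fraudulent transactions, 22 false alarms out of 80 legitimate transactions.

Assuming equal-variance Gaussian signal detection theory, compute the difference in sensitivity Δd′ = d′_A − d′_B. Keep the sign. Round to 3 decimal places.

A: z(0.6875) = 0.4888, z(0.2125) = -0.7978, d' = 1.2866
B: z(0.1750) = -0.9346, z(0.2750) = -0.5978, d' = -0.3368
Δd' = d'_A − d'_B = 1.2866 − (-0.3368) = 1.6234
A has the higher sensitivity.

Δd′ = 1.623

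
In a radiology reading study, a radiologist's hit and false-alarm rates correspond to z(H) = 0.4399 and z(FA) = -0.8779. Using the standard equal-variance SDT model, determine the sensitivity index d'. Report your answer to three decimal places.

d' = 1.318

d' = z(H) − z(FA) = 0.4399 − (-0.8779) = 1.3178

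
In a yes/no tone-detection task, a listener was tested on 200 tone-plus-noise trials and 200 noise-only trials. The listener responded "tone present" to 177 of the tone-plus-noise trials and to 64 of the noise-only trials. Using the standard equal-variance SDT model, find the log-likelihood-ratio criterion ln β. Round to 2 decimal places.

ln β = -0.61

H = 177/200 = 0.8850
FA = 64/200 = 0.3200
z(0.8850) = 1.200, z(0.3200) = -0.468
ln β = −½·[z(H)² − z(FA)²] = −0.5 × (1.440 − 0.219) = -0.6105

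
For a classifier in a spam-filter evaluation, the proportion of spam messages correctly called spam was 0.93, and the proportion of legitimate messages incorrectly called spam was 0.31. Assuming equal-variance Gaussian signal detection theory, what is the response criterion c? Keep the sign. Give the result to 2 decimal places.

z(0.93) = 1.4758, z(0.31) = -0.4959
c = −½·[z(H) + z(FA)] = −0.5 × (1.4758 + (-0.4959)) = -0.48995

c = -0.49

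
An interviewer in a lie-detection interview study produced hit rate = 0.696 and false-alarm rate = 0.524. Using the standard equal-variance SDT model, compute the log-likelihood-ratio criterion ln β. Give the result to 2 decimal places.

Φ⁻¹(H) = 0.513
Φ⁻¹(FA) = 0.060
ln β = −½·[z(H)² − z(FA)²] = −0.5 × (0.263 − 0.004) = -0.1295

ln β = -0.13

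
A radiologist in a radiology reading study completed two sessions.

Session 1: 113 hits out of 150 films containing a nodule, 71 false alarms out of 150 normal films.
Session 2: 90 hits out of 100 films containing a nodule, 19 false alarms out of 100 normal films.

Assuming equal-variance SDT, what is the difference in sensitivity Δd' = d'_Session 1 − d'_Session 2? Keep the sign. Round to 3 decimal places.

Δd' = -1.408

Session 1: z(0.7533) = 0.6849, z(0.4733) = -0.0670, d' = 0.7519
Session 2: z(0.9000) = 1.2816, z(0.1900) = -0.8779, d' = 2.1595
Δd' = d'_Session 1 − d'_Session 2 = 0.7519 − 2.1595 = -1.4076
Session 2 has the higher sensitivity.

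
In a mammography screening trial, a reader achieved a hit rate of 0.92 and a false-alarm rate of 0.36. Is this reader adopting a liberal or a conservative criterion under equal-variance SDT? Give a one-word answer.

z(H) = 1.405, z(FA) = -0.358
c = −½·(z(H) + z(FA)) = -0.5235
c < 0 → liberal criterion (biased toward responding “yes”).

liberal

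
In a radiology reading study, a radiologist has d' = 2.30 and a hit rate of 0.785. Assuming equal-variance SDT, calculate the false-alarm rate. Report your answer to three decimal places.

z(hit rate) = z(0.785) = 0.7892
z(FA) = z(H) − d' = 0.7892 − 2.30 = -1.5108
false-alarm rate = Φ(-1.5108) = 0.0654

false-alarm rate = 0.065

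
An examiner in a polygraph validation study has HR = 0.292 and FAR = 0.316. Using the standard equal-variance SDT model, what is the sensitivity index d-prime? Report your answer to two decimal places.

d-prime = -0.07

Φ⁻¹(0.292) = -0.5476, Φ⁻¹(0.316) = -0.4789
d' = z(H) − z(FA) = -0.5476 − (-0.4789) = -0.0687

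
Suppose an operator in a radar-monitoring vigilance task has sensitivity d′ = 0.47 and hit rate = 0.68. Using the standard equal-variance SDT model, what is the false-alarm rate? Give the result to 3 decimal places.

z(hit rate) = z(0.68) = 0.4677
z(FA) = z(H) − d' = 0.4677 − 0.47 = -0.0023
false-alarm rate = Φ(-0.0023) = 0.4991

false-alarm rate = 0.499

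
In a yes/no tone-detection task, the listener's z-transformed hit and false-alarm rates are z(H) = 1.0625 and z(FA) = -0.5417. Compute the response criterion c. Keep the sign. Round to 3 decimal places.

c = -0.260

c = −½·[z(H) + z(FA)] = −½·(1.0625 + (-0.5417)) = -0.2604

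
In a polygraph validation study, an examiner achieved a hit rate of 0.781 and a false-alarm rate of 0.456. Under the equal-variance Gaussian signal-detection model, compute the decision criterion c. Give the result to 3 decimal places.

z(0.781) = 0.7756, z(0.456) = -0.1105
c = −½·[z(H) + z(FA)] = −0.5 × (0.7756 + (-0.1105)) = -0.33255
c < 0: the examiner has a liberal response bias.

c = -0.333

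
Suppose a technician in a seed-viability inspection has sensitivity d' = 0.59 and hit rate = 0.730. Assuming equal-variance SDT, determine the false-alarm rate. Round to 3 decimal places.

z(hit rate) = z(0.730) = 0.6128
z(FA) = z(H) − d' = 0.6128 − 0.59 = 0.0228
false-alarm rate = Φ(0.0228) = 0.5091

false-alarm rate = 0.509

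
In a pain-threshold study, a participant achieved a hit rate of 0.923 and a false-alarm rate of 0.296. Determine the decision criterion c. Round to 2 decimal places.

c = -0.44

z(H) = 1.4255
z(FA) = -0.5359
c = −½·[z(H) + z(FA)] = −0.5 × (1.4255 + (-0.5359)) = -0.4448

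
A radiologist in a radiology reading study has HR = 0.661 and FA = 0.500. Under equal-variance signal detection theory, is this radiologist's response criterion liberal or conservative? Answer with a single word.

liberal

z(H) = 0.415, z(FA) = 0.000
c = −½·(z(H) + z(FA)) = -0.2075
c < 0 → liberal criterion (biased toward responding “yes”).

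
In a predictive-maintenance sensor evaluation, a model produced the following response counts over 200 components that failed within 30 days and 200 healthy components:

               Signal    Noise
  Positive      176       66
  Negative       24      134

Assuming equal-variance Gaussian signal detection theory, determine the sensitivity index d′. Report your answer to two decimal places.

d′ = 1.61

H = 176/200 = 0.8800
FA = 66/200 = 0.3300
Φ⁻¹(H) = Φ⁻¹(0.8800) = 1.1750
Φ⁻¹(FA) = Φ⁻¹(0.3300) = -0.4399
d' = z(H) − z(FA) = 1.1750 − (-0.4399) = 1.6149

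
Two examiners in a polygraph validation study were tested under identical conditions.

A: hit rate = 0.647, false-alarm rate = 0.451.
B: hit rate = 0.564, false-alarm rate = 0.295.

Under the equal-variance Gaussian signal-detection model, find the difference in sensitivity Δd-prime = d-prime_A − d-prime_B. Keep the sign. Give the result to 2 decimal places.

Δd-prime = -0.20

A: z(0.647) = 0.377, z(0.451) = -0.123, d' = 0.500
B: z(0.564) = 0.161, z(0.295) = -0.539, d' = 0.700
Δd' = d'_A − d'_B = 0.500 − 0.700 = -0.200
B has the higher sensitivity.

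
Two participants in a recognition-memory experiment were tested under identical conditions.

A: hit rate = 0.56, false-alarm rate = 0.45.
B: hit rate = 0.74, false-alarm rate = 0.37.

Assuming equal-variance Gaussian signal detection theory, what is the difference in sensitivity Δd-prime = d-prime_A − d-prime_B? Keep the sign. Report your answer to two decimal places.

A: z(0.56) = 0.151, z(0.45) = -0.126, d' = 0.277
B: z(0.74) = 0.643, z(0.37) = -0.332, d' = 0.975
Δd' = d'_A − d'_B = 0.277 − 0.975 = -0.698
B has the higher sensitivity.

Δd-prime = -0.70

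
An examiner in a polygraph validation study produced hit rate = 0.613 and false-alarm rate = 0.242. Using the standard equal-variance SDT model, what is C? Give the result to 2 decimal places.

C = 0.21

z(0.613) = 0.2871, z(0.242) = -0.6999
c = −½·[z(H) + z(FA)] = −0.5 × (0.2871 + (-0.6999)) = 0.2064
c > 0: the examiner has a conservative response bias.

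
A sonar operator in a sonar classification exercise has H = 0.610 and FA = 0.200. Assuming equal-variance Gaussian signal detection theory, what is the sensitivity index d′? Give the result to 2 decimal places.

Φ⁻¹(0.610) = 0.279, Φ⁻¹(0.200) = -0.842
d' = z(H) − z(FA) = 0.279 − (-0.842) = 1.121

d′ = 1.12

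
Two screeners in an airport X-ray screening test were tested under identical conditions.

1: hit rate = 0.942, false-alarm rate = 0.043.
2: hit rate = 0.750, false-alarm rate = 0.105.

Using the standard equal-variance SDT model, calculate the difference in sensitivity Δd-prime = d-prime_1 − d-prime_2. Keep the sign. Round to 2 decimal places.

Δd-prime = 1.36

1: z(0.942) = 1.572, z(0.043) = -1.717, d' = 3.289
2: z(0.750) = 0.674, z(0.105) = -1.254, d' = 1.928
Δd' = d'_1 − d'_2 = 3.289 − 1.928 = 1.361
1 has the higher sensitivity.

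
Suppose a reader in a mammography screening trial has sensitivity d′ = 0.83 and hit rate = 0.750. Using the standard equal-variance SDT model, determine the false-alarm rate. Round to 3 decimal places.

false-alarm rate = 0.438

z(hit rate) = z(0.750) = 0.6745
z(FA) = z(H) − d' = 0.6745 − 0.83 = -0.1555
false-alarm rate = Φ(-0.1555) = 0.4382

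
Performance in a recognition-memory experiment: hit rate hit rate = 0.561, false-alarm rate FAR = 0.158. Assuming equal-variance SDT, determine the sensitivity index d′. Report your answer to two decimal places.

z(H) = 0.154
z(FA) = -1.003
d' = z(H) − z(FA) = 0.154 − (-1.003) = 1.157

d′ = 1.16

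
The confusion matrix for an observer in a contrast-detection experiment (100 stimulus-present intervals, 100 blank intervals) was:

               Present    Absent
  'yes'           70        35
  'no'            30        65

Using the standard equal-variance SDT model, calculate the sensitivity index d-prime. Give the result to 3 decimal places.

d-prime = 0.910

H = 70/100 = 0.7000
FA = 35/100 = 0.3500
z(0.7000) = 0.5244, z(0.3500) = -0.3853
d' = z(H) − z(FA) = 0.5244 − (-0.3853) = 0.9097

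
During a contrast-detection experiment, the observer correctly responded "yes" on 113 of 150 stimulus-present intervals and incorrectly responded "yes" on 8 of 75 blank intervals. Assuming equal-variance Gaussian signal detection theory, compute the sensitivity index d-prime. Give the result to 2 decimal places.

H = 113/150 = 0.7533
FA = 8/75 = 0.1067
z(H) = 0.685
z(FA) = -1.244
d' = z(H) − z(FA) = 0.685 − (-1.244) = 1.929

d-prime = 1.93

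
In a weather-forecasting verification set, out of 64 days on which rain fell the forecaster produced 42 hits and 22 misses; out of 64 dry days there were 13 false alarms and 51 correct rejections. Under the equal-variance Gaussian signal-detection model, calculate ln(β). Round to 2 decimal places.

H = 42/64 = 0.6562
FA = 13/64 = 0.2031
z(H) = z(0.6562) = 0.402
z(FA) = z(0.2031) = -0.831
ln β = −½·[z(H)² − z(FA)²] = −0.5 × (0.162 − 0.691) = 0.2645

ln β = 0.26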